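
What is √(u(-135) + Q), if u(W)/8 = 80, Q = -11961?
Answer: I*√11321 ≈ 106.4*I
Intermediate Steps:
u(W) = 640 (u(W) = 8*80 = 640)
√(u(-135) + Q) = √(640 - 11961) = √(-11321) = I*√11321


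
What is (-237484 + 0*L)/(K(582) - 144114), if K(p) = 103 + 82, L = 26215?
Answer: 237484/143929 ≈ 1.6500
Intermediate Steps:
K(p) = 185
(-237484 + 0*L)/(K(582) - 144114) = (-237484 + 0*26215)/(185 - 144114) = (-237484 + 0)/(-143929) = -237484*(-1/143929) = 237484/143929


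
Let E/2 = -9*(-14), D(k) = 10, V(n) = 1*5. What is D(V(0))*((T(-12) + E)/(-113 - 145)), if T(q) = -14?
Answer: -1190/129 ≈ -9.2248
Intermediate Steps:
V(n) = 5
E = 252 (E = 2*(-9*(-14)) = 2*126 = 252)
D(V(0))*((T(-12) + E)/(-113 - 145)) = 10*((-14 + 252)/(-113 - 145)) = 10*(238/(-258)) = 10*(238*(-1/258)) = 10*(-119/129) = -1190/129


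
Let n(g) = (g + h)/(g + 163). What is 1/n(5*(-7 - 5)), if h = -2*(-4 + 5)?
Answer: -103/62 ≈ -1.6613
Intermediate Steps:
h = -2 (h = -2*1 = -2)
n(g) = (-2 + g)/(163 + g) (n(g) = (g - 2)/(g + 163) = (-2 + g)/(163 + g))
1/n(5*(-7 - 5)) = 1/((-2 + 5*(-7 - 5))/(163 + 5*(-7 - 5))) = 1/((-2 + 5*(-12))/(163 + 5*(-12))) = 1/((-2 - 60)/(163 - 60)) = 1/(-62/103) = -103/62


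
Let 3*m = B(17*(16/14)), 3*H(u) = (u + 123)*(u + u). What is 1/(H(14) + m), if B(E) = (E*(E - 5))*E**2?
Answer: 7203/263271292 ≈ 2.7360e-5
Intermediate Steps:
H(u) = 2*u*(123 + u)/3 (H(u) = ((u + 123)*(u + u))/3 = ((123 + u)*(2*u))/3 = (2*u*(123 + u))/3 = 2*u*(123 + u)/3)
B(E) = E**3*(-5 + E) (B(E) = (E*(-5 + E))*E**2 = E**3*(-5 + E))
m = 254061056/7203 (m = ((17*(16/14))**3*(-5 + 17*(16/14)))/3 = ((17*(16*(1/14)))**3*(-5 + 17*(16*(1/14))))/3 = ((17*(8/7))**3*(-5 + 17*(8/7)))/3 = ((136/7)**3*(-5 + 136/7))/3 = ((2515456/343)*(101/7))/3 = (1/3)*(254061056/2401) = 254061056/7203 ≈ 35272.)
1/(H(14) + m) = 1/((2/3)*14*(123 + 14) + 254061056/7203) = 1/((2/3)*14*137 + 254061056/7203) = 1/(3836/3 + 254061056/7203) = 1/(263271292/7203) = 7203/263271292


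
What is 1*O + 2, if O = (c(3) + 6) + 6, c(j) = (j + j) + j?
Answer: 23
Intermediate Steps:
c(j) = 3*j (c(j) = 2*j + j = 3*j)
O = 21 (O = (3*3 + 6) + 6 = (9 + 6) + 6 = 15 + 6 = 21)
1*O + 2 = 1*21 + 2 = 21 + 2 = 23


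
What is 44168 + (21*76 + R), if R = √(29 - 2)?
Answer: 45764 + 3*√3 ≈ 45769.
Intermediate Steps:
R = 3*√3 (R = √27 = 3*√3 ≈ 5.1962)
44168 + (21*76 + R) = 44168 + (21*76 + 3*√3) = 44168 + (1596 + 3*√3) = 45764 + 3*√3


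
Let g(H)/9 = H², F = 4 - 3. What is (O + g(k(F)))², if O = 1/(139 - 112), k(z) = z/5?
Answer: 71824/455625 ≈ 0.15764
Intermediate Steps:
F = 1
k(z) = z/5 (k(z) = z*(⅕) = z/5)
g(H) = 9*H²
O = 1/27 ≈ 0.037037
(O + g(k(F)))² = (1/27 + 9*((⅕)*1)²)² = (1/27 + 9*(⅕)²)² = (1/27 + 9*(1/25))² = (1/27 + 9/25)² = (268/675)² = 71824/455625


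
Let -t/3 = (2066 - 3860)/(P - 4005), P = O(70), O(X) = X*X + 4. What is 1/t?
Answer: 899/5382 ≈ 0.16704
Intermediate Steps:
O(X) = 4 + X² (O(X) = X² + 4 = 4 + X²)
P = 4904 (P = 4 + 70² = 4 + 4900 = 4904)
t = 5382/899 (t = -3*(2066 - 3860)/(4904 - 4005) = -(-5382)/899 = -3*(-1794/899) = 5382/899 ≈ 5.9866)
1/t = 1/(5382/899) = 899/5382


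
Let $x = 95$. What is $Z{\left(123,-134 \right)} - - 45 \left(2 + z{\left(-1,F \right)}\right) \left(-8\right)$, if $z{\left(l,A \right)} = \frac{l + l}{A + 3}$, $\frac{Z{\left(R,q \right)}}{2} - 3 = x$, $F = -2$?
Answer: $196$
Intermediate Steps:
$Z{\left(R,q \right)} = 196$ ($Z{\left(R,q \right)} = 6 + 2 \cdot 95 = 6 + 190 = 196$)
$z{\left(l,A \right)} = \frac{2 l}{3 + A}$
$Z{\left(123,-134 \right)} - - 45 \left(2 + z{\left(-1,F \right)}\right) \left(-8\right) = 196 - - 45 \left(2 + 2 \left(-1\right) \frac{1}{3 - 2}\right) \left(-8\right) = 196 - - 45 \left(2 + 2 \left(-1\right) 1^{-1}\right) \left(-8\right) = 196 - - 45 \left(2 + 2 \left(-1\right) 1\right) \left(-8\right) = 196 - - 45 \left(2 - 2\right) \left(-8\right) = 196 - - 45 \cdot 0 \left(-8\right) = 196 - \left(-45\right) 0 = 196 - 0 = 196 + 0 = 196$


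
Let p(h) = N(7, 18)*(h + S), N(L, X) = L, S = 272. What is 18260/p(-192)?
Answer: 913/28 ≈ 32.607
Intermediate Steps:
p(h) = 1904 + 7*h (p(h) = 7*(h + 272) = 7*(272 + h) = 1904 + 7*h)
18260/p(-192) = 18260/(1904 + 7*(-192)) = 18260/(1904 - 1344) = 18260/560 = 18260*(1/560) = 913/28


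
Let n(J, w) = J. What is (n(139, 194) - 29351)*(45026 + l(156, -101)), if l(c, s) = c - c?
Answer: -1315299512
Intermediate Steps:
l(c, s) = 0
(n(139, 194) - 29351)*(45026 + l(156, -101)) = (139 - 29351)*(45026 + 0) = -29212*45026 = -1315299512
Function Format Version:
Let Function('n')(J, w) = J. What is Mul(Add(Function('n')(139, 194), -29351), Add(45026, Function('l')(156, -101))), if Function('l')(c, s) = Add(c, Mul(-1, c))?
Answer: -1315299512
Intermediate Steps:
Function('l')(c, s) = 0
Mul(Add(Function('n')(139, 194), -29351), Add(45026, Function('l')(156, -101))) = Mul(Add(139, -29351), Add(45026, 0)) = Mul(-29212, 45026) = -1315299512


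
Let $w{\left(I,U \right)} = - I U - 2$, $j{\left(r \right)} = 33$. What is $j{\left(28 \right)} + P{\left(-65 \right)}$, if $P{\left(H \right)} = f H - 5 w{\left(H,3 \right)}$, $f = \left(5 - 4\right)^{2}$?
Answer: $-997$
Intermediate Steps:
$w{\left(I,U \right)} = -2 - I U$ ($w{\left(I,U \right)} = - I U - 2 = -2 - I U$)
$f = 1$ ($f = 1^{2} = 1$)
$P{\left(H \right)} = 10 + 16 H$ ($P{\left(H \right)} = 1 H - 5 \left(-2 - H 3\right) = H - 5 \left(-2 - 3 H\right) = H + \left(10 + 15 H\right) = 10 + 16 H$)
$j{\left(28 \right)} + P{\left(-65 \right)} = 33 + \left(10 + 16 \left(-65\right)\right) = 33 + \left(10 - 1040\right) = 33 - 1030 = -997$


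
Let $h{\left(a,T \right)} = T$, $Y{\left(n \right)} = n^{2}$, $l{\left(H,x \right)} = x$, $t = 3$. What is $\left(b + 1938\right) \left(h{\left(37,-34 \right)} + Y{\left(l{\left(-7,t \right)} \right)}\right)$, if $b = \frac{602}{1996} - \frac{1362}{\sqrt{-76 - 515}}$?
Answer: $- \frac{48360625}{998} - \frac{11350 i \sqrt{591}}{197} \approx -48458.0 - 1400.6 i$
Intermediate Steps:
$b = \frac{301}{998} + \frac{454 i \sqrt{591}}{197}$ ($b = 602 \cdot \frac{1}{1996} - \frac{1362}{\sqrt{-591}} = \frac{301}{998} - \frac{1362}{i \sqrt{591}} = \frac{301}{998} - 1362 \left(- \frac{i \sqrt{591}}{591}\right) = \frac{301}{998} + \frac{454 i \sqrt{591}}{197} \approx 0.3016 + 56.025 i$)
$\left(b + 1938\right) \left(h{\left(37,-34 \right)} + Y{\left(l{\left(-7,t \right)} \right)}\right) = \left(\left(\frac{301}{998} + \frac{454 i \sqrt{591}}{197}\right) + 1938\right) \left(-34 + 3^{2}\right) = \left(\frac{1934425}{998} + \frac{454 i \sqrt{591}}{197}\right) \left(-34 + 9\right) = \left(\frac{1934425}{998} + \frac{454 i \sqrt{591}}{197}\right) \left(-25\right) = - \frac{48360625}{998} - \frac{11350 i \sqrt{591}}{197}$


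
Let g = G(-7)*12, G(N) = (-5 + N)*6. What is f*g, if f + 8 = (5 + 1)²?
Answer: -24192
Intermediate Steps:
f = 28 (f = -8 + (5 + 1)² = -8 + 6² = -8 + 36 = 28)
G(N) = -30 + 6*N
g = -864 (g = (-30 + 6*(-7))*12 = (-30 - 42)*12 = -72*12 = -864)
f*g = 28*(-864) = -24192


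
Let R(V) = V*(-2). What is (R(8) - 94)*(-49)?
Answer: 5390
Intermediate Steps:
R(V) = -2*V
(R(8) - 94)*(-49) = (-2*8 - 94)*(-49) = (-16 - 94)*(-49) = -110*(-49) = 5390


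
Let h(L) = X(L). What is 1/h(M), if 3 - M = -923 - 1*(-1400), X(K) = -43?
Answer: -1/43 ≈ -0.023256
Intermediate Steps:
M = -474 (M = 3 - (-923 - 1*(-1400)) = 3 - (-923 + 1400) = 3 - 1*477 = 3 - 477 = -474)
h(L) = -43
1/h(M) = 1/(-43) = -1/43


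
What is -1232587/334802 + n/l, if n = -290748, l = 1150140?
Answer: -126249218673/32089097690 ≈ -3.9343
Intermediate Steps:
-1232587/334802 + n/l = -1232587/334802 - 290748/1150140 = -1232587*1/334802 - 290748*1/1150140 = -1232587/334802 - 24229/95845 = -126249218673/32089097690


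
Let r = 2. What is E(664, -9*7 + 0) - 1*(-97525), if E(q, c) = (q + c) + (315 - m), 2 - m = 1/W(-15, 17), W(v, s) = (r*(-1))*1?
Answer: 196877/2 ≈ 98439.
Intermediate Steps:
W(v, s) = -2 (W(v, s) = (2*(-1))*1 = -2*1 = -2)
m = 5/2 (m = 2 - 1/(-2) = 2 - 1*(-½) = 2 + ½ = 5/2 ≈ 2.5000)
E(q, c) = 625/2 + c + q (E(q, c) = (q + c) + (315 - 1*5/2) = (c + q) + (315 - 5/2) = (c + q) + 625/2 = 625/2 + c + q)
E(664, -9*7 + 0) - 1*(-97525) = (625/2 + (-9*7 + 0) + 664) - 1*(-97525) = (625/2 + (-63 + 0) + 664) + 97525 = (625/2 - 63 + 664) + 97525 = 1827/2 + 97525 = 196877/2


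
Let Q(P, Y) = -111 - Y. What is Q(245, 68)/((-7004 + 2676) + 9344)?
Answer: -179/5016 ≈ -0.035686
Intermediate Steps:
Q(245, 68)/((-7004 + 2676) + 9344) = (-111 - 1*68)/((-7004 + 2676) + 9344) = (-111 - 68)/(-4328 + 9344) = -179/5016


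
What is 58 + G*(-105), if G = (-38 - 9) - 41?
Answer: 9298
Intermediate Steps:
G = -88 (G = -47 - 41 = -88)
58 + G*(-105) = 58 - 88*(-105) = 58 + 9240 = 9298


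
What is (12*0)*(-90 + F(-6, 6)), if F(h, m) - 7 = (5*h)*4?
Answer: 0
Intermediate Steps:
F(h, m) = 7 + 20*h (F(h, m) = 7 + (5*h)*4 = 7 + 20*h)
(12*0)*(-90 + F(-6, 6)) = (12*0)*(-90 + (7 + 20*(-6))) = 0*(-90 + (7 - 120)) = 0*(-90 - 113) = 0*(-203) = 0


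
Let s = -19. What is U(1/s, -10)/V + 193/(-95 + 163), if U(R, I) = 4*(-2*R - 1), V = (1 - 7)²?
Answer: 31847/11628 ≈ 2.7388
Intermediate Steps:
V = 36 (V = (-6)² = 36)
U(R, I) = -4 - 8*R (U(R, I) = 4*(-1 - 2*R) = -4 - 8*R)
U(1/s, -10)/V + 193/(-95 + 163) = (-4 - 8/(-19))/36 + 193/(-95 + 163) = (-4 - 8*(-1/19))*(1/36) + 193/68 = (-4 + 8/19)*(1/36) + 193*(1/68) = -68/19*1/36 + 193/68 = -17/171 + 193/68 = 31847/11628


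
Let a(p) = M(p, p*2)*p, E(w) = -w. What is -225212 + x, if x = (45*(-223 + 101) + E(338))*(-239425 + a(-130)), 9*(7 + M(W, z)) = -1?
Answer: 12507804232/9 ≈ 1.3898e+9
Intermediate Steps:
M(W, z) = -64/9 (M(W, z) = -7 + (⅑)*(-1) = -7 - ⅑ = -64/9)
a(p) = -64*p/9
x = 12509831140/9 (x = (45*(-223 + 101) - 1*338)*(-239425 - 64/9*(-130)) = (45*(-122) - 338)*(-239425 + 8320/9) = (-5490 - 338)*(-2146505/9) = -5828*(-2146505/9) = 12509831140/9 ≈ 1.3900e+9)
-225212 + x = -225212 + 12509831140/9 = 12507804232/9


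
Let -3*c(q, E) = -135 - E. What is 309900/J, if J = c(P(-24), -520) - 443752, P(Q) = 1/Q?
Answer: -929700/1331641 ≈ -0.69816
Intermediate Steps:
c(q, E) = 45 + E/3 (c(q, E) = -(-135 - E)/3 = 45 + E/3)
J = -1331641/3 (J = (45 + (⅓)*(-520)) - 443752 = (45 - 520/3) - 443752 = -385/3 - 443752 = -1331641/3 ≈ -4.4388e+5)
309900/J = 309900/(-1331641/3) = 309900*(-3/1331641) = -929700/1331641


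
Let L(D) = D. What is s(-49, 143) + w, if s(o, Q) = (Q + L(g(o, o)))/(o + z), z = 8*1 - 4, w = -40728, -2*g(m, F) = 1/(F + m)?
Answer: -119749663/2940 ≈ -40731.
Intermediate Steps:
g(m, F) = -1/(2*(F + m))
z = 4 (z = 8 - 4 = 4)
s(o, Q) = (Q - 1/(4*o))/(4 + o) (s(o, Q) = (Q - 1/(2*o + 2*o))/(o + 4) = (Q - 1/(4*o))/(4 + o))
s(-49, 143) + w = (-¼ + 143*(-49))/((-49)*(4 - 49)) - 40728 = -1/49*(-¼ - 7007)/(-45) - 40728 = -1/49*(-1/45)*(-28029/4) - 40728 = -9343/2940 - 40728 = -119749663/2940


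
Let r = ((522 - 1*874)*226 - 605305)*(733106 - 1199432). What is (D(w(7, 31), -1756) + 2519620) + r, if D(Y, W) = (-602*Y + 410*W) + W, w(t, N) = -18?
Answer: 319368434122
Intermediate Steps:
D(Y, W) = -602*Y + 411*W
r = 319366625382 (r = ((522 - 874)*226 - 605305)*(-466326) = (-352*226 - 605305)*(-466326) = (-79552 - 605305)*(-466326) = -684857*(-466326) = 319366625382)
(D(w(7, 31), -1756) + 2519620) + r = ((-602*(-18) + 411*(-1756)) + 2519620) + 319366625382 = ((10836 - 721716) + 2519620) + 319366625382 = (-710880 + 2519620) + 319366625382 = 1808740 + 319366625382 = 319368434122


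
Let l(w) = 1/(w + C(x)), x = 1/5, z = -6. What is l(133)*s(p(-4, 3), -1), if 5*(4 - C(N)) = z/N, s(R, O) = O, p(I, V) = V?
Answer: -1/143 ≈ -0.0069930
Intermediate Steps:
x = ⅕ (x = 1*(⅕) = ⅕ ≈ 0.20000)
C(N) = 4 + 6/(5*N) (C(N) = 4 - (-6)/(5*N) = 4 + 6/(5*N))
l(w) = 1/(10 + w) (l(w) = 1/(w + (4 + 6/(5*(⅕)))) = 1/(w + (4 + (6/5)*5)) = 1/(w + (4 + 6)) = 1/(w + 10) = 1/(10 + w))
l(133)*s(p(-4, 3), -1) = -1/(10 + 133) = -1/143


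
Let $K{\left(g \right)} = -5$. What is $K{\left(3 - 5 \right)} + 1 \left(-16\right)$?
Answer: $-21$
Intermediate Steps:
$K{\left(3 - 5 \right)} + 1 \left(-16\right) = -5 + 1 \left(-16\right) = -5 - 16 = -21$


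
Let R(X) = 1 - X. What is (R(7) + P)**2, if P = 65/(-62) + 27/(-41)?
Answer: 383807281/6461764 ≈ 59.397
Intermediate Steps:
P = -4339/2542 (P = 65*(-1/62) + 27*(-1/41) = -65/62 - 27/41 = -4339/2542 ≈ -1.7069)
(R(7) + P)**2 = ((1 - 1*7) - 4339/2542)**2 = ((1 - 7) - 4339/2542)**2 = (-6 - 4339/2542)**2 = (-19591/2542)**2 = 383807281/6461764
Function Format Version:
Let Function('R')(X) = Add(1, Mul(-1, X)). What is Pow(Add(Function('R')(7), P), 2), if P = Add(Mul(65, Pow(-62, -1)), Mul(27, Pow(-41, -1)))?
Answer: Rational(383807281, 6461764) ≈ 59.397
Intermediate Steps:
P = Rational(-4339, 2542) (P = Add(Mul(65, Rational(-1, 62)), Mul(27, Rational(-1, 41))) = Add(Rational(-65, 62), Rational(-27, 41)) = Rational(-4339, 2542) ≈ -1.7069)
Pow(Add(Function('R')(7), P), 2) = Pow(Add(Add(1, Mul(-1, 7)), Rational(-4339, 2542)), 2) = Pow(Add(Add(1, -7), Rational(-4339, 2542)), 2) = Pow(Add(-6, Rational(-4339, 2542)), 2) = Pow(Rational(-19591, 2542), 2) = Rational(383807281, 6461764)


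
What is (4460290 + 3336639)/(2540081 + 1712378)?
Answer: 7796929/4252459 ≈ 1.8335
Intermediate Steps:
(4460290 + 3336639)/(2540081 + 1712378) = 7796929/4252459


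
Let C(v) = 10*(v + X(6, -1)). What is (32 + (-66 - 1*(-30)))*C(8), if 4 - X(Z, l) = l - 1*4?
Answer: -680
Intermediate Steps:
X(Z, l) = 8 - l (X(Z, l) = 4 - (l - 1*4) = 4 - (l - 4) = 4 - (-4 + l) = 4 + (4 - l) = 8 - l)
C(v) = 90 + 10*v (C(v) = 10*(v + (8 - 1*(-1))) = 10*(v + (8 + 1)) = 10*(v + 9) = 10*(9 + v) = 90 + 10*v)
(32 + (-66 - 1*(-30)))*C(8) = (32 + (-66 - 1*(-30)))*(90 + 10*8) = (32 + (-66 + 30))*(90 + 80) = (32 - 36)*170 = -4*170 = -680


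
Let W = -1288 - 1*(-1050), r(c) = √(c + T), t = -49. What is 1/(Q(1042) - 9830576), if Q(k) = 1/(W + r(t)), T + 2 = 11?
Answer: -557236370222/5477954489771184961 + 2*I*√10/5477954489771184961 ≈ -1.0172e-7 + 1.1545e-18*I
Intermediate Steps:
T = 9 (T = -2 + 11 = 9)
r(c) = √(9 + c) (r(c) = √(c + 9) = √(9 + c))
W = -238 (W = -1288 + 1050 = -238)
Q(k) = 1/(-238 + 2*I*√10) (Q(k) = 1/(-238 + √(9 - 49)) = 1/(-238 + √(-40)) = 1/(-238 + 2*I*√10))
1/(Q(1042) - 9830576) = 1/((-119/28342 - I*√10/28342) - 9830576) = 1/(-278618185111/28342 - I*√10/28342)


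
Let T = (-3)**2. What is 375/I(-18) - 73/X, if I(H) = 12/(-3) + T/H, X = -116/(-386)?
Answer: -56767/174 ≈ -326.25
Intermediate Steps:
T = 9
X = 58/193 (X = -116*(-1/386) = 58/193 ≈ 0.30052)
I(H) = -4 + 9/H (I(H) = 12/(-3) + 9/H = 12*(-1/3) + 9/H = -4 + 9/H)
375/I(-18) - 73/X = 375/(-4 + 9/(-18)) - 73/58/193 = 375/(-4 + 9*(-1/18)) - 73*193/58 = 375/(-4 - 1/2) - 14089/58 = 375/(-9/2) - 14089/58 = 375*(-2/9) - 14089/58 = -250/3 - 14089/58 = -56767/174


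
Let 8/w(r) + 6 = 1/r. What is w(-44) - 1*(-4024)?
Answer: 1066008/265 ≈ 4022.7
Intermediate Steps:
w(r) = 8/(-6 + 1/r)
w(-44) - 1*(-4024) = -8*(-44)/(-1 + 6*(-44)) - 1*(-4024) = -8*(-44)/(-1 - 264) + 4024 = -8*(-44)/(-265) + 4024 = -8*(-44)*(-1/265) + 4024 = -352/265 + 4024 = 1066008/265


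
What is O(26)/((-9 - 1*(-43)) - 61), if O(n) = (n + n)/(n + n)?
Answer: -1/27 ≈ -0.037037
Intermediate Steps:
O(n) = 1 (O(n) = (2*n)/((2*n)) = (2*n)*(1/(2*n)) = 1)
O(26)/((-9 - 1*(-43)) - 61) = 1/((-9 - 1*(-43)) - 61) = 1/((-9 + 43) - 61) = 1/(34 - 61) = 1/(-27) = -1/27*1 = -1/27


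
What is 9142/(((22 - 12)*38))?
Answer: 4571/190 ≈ 24.058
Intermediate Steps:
9142/(((22 - 12)*38)) = 9142/((10*38)) = 9142/380 = 9142*(1/380) = 4571/190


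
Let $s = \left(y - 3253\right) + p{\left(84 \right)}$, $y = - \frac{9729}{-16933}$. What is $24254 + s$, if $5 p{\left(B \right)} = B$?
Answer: $\frac{1779520682}{84665} \approx 21018.0$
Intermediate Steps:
$p{\left(B \right)} = \frac{B}{5}$
$y = \frac{9729}{16933}$ ($y = \left(-9729\right) \left(- \frac{1}{16933}\right) = \frac{9729}{16933} \approx 0.57456$)
$s = - \frac{273944228}{84665}$ ($s = \left(\frac{9729}{16933} - 3253\right) + \frac{1}{5} \cdot 84 = - \frac{55073320}{16933} + \frac{84}{5} = - \frac{273944228}{84665} \approx -3235.6$)
$24254 + s = 24254 - \frac{273944228}{84665} = \frac{1779520682}{84665}$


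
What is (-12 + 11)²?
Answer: 1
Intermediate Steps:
(-12 + 11)² = (-1)² = 1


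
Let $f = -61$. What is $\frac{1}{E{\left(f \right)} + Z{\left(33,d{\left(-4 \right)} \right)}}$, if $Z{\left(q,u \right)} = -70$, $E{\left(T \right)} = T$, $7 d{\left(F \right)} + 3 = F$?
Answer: $- \frac{1}{131} \approx -0.0076336$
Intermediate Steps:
$d{\left(F \right)} = - \frac{3}{7} + \frac{F}{7}$
$\frac{1}{E{\left(f \right)} + Z{\left(33,d{\left(-4 \right)} \right)}} = \frac{1}{-61 - 70} = \frac{1}{-131} = - \frac{1}{131}$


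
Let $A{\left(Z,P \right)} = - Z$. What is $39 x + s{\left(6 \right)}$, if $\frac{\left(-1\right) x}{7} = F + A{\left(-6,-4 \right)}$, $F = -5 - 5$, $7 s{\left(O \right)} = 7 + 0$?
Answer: $1093$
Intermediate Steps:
$s{\left(O \right)} = 1$ ($s{\left(O \right)} = \frac{7 + 0}{7} = \frac{1}{7} \cdot 7 = 1$)
$F = -10$
$x = 28$ ($x = - 7 \left(-10 - -6\right) = - 7 \left(-10 + 6\right) = \left(-7\right) \left(-4\right) = 28$)
$39 x + s{\left(6 \right)} = 39 \cdot 28 + 1 = 1092 + 1 = 1093$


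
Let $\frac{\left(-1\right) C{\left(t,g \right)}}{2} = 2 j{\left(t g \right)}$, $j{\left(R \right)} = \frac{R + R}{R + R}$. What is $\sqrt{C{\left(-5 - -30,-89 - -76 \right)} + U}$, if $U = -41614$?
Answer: $i \sqrt{41618} \approx 204.0 i$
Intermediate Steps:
$j{\left(R \right)} = 1$ ($j{\left(R \right)} = \frac{2 R}{2 R} = 2 R \frac{1}{2 R} = 1$)
$C{\left(t,g \right)} = -4$ ($C{\left(t,g \right)} = - 2 \cdot 2 \cdot 1 = \left(-2\right) 2 = -4$)
$\sqrt{C{\left(-5 - -30,-89 - -76 \right)} + U} = \sqrt{-4 - 41614} = \sqrt{-41618} = i \sqrt{41618}$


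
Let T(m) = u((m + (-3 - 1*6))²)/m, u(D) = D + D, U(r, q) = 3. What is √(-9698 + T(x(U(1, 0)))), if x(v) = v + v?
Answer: I*√9695 ≈ 98.463*I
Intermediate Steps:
x(v) = 2*v
u(D) = 2*D
T(m) = 2*(-9 + m)²/m (T(m) = (2*(m + (-3 - 1*6))²)/m = (2*(m + (-3 - 6))²)/m = (2*(m - 9)²)/m = (2*(-9 + m)²)/m = 2*(-9 + m)²/m)
√(-9698 + T(x(U(1, 0)))) = √(-9698 + 2*(-9 + 2*3)²/((2*3))) = √(-9698 + 2*(-9 + 6)²/6) = √(-9698 + 2*(⅙)*(-3)²) = √(-9698 + 2*(⅙)*9) = √(-9698 + 3) = √(-9695) = I*√9695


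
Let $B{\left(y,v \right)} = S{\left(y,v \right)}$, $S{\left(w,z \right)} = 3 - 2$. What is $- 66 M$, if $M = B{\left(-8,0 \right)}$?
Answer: $-66$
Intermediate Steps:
$S{\left(w,z \right)} = 1$
$B{\left(y,v \right)} = 1$
$M = 1$
$- 66 M = \left(-66\right) 1 = -66$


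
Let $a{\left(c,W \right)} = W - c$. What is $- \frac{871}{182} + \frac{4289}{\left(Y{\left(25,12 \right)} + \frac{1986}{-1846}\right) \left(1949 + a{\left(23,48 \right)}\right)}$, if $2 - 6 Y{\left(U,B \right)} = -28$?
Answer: $- \frac{30258287}{7149828} \approx -4.232$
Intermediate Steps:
$Y{\left(U,B \right)} = 5$ ($Y{\left(U,B \right)} = \frac{1}{3} - - \frac{14}{3} = \frac{1}{3} + \frac{14}{3} = 5$)
$- \frac{871}{182} + \frac{4289}{\left(Y{\left(25,12 \right)} + \frac{1986}{-1846}\right) \left(1949 + a{\left(23,48 \right)}\right)} = - \frac{871}{182} + \frac{4289}{\left(5 + \frac{1986}{-1846}\right) \left(1949 + \left(48 - 23\right)\right)} = \left(-871\right) \frac{1}{182} + \frac{4289}{\left(5 + 1986 \left(- \frac{1}{1846}\right)\right) \left(1949 + \left(48 - 23\right)\right)} = - \frac{67}{14} + \frac{4289}{\left(5 - \frac{993}{923}\right) \left(1949 + 25\right)} = - \frac{67}{14} + \frac{4289}{\frac{3622}{923} \cdot 1974} = - \frac{67}{14} + \frac{4289}{\frac{7149828}{923}} = - \frac{67}{14} + 4289 \cdot \frac{923}{7149828} = - \frac{67}{14} + \frac{3958747}{7149828} = - \frac{30258287}{7149828}$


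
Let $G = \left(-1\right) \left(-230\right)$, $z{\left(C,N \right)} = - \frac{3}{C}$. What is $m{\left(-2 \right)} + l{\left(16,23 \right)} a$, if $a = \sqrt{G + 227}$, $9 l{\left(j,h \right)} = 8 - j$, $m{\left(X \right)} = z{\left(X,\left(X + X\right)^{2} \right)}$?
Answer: $\frac{3}{2} - \frac{8 \sqrt{457}}{9} \approx -17.502$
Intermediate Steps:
$m{\left(X \right)} = - \frac{3}{X}$
$G = 230$
$l{\left(j,h \right)} = \frac{8}{9} - \frac{j}{9}$ ($l{\left(j,h \right)} = \frac{8 - j}{9} = \frac{8}{9} - \frac{j}{9}$)
$a = \sqrt{457}$ ($a = \sqrt{230 + 227} = \sqrt{457} \approx 21.378$)
$m{\left(-2 \right)} + l{\left(16,23 \right)} a = - \frac{3}{-2} + \left(\frac{8}{9} - \frac{16}{9}\right) \sqrt{457} = \left(-3\right) \left(- \frac{1}{2}\right) + \left(\frac{8}{9} - \frac{16}{9}\right) \sqrt{457} = \frac{3}{2} - \frac{8 \sqrt{457}}{9}$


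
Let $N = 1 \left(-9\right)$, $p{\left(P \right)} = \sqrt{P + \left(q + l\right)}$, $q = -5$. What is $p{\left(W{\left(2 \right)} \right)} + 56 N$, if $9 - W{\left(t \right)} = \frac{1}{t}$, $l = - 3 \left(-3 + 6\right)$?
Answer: $-504 + \frac{i \sqrt{22}}{2} \approx -504.0 + 2.3452 i$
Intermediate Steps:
$l = -9$ ($l = \left(-3\right) 3 = -9$)
$W{\left(t \right)} = 9 - \frac{1}{t}$
$p{\left(P \right)} = \sqrt{-14 + P}$ ($p{\left(P \right)} = \sqrt{P - 14} = \sqrt{-14 + P}$)
$N = -9$
$p{\left(W{\left(2 \right)} \right)} + 56 N = \sqrt{-14 + \left(9 - \frac{1}{2}\right)} + 56 \left(-9\right) = \sqrt{-14 + \left(9 - \frac{1}{2}\right)} - 504 = \sqrt{-14 + \frac{17}{2}} - 504 = \sqrt{- \frac{11}{2}} - 504 = \frac{i \sqrt{22}}{2} - 504 = -504 + \frac{i \sqrt{22}}{2}$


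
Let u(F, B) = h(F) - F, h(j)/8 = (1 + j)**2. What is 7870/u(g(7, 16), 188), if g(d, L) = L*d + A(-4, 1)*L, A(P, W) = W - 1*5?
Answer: 787/1916 ≈ 0.41075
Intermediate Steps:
A(P, W) = -5 + W (A(P, W) = W - 5 = -5 + W)
h(j) = 8*(1 + j)**2
g(d, L) = -4*L + L*d (g(d, L) = L*d + (-5 + 1)*L = L*d - 4*L = -4*L + L*d)
u(F, B) = -F + 8*(1 + F)**2 (u(F, B) = 8*(1 + F)**2 - F = -F + 8*(1 + F)**2)
7870/u(g(7, 16), 188) = 7870/(-16*(-4 + 7) + 8*(1 + 16*(-4 + 7))**2) = 7870/(-16*3 + 8*(1 + 16*3)**2) = 7870/(-1*48 + 8*(1 + 48)**2) = 7870/(-48 + 8*49**2) = 7870/(-48 + 8*2401) = 7870/(-48 + 19208) = 7870/19160 = 7870*(1/19160) = 787/1916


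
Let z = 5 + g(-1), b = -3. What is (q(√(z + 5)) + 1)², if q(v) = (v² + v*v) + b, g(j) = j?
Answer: 256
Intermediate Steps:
z = 4 (z = 5 - 1 = 4)
q(v) = -3 + 2*v² (q(v) = (v² + v*v) - 3 = (v² + v²) - 3 = 2*v² - 3 = -3 + 2*v²)
(q(√(z + 5)) + 1)² = ((-3 + 2*(√(4 + 5))²) + 1)² = ((-3 + 2*(√9)²) + 1)² = ((-3 + 2*3²) + 1)² = ((-3 + 2*9) + 1)² = ((-3 + 18) + 1)² = (15 + 1)² = 16² = 256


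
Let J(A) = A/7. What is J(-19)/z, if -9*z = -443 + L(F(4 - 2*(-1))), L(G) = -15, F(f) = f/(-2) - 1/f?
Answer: -171/3206 ≈ -0.053338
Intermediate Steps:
F(f) = -1/f - f/2 (F(f) = f*(-½) - 1/f = -f/2 - 1/f = -1/f - f/2)
J(A) = A/7 (J(A) = A*(⅐) = A/7)
z = 458/9 (z = -(-443 - 15)/9 = -⅑*(-458) = 458/9 ≈ 50.889)
J(-19)/z = ((⅐)*(-19))/(458/9) = -19/7*9/458 = -171/3206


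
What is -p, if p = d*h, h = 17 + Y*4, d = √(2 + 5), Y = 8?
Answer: -49*√7 ≈ -129.64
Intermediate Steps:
d = √7 ≈ 2.6458
h = 49 (h = 17 + 8*4 = 17 + 32 = 49)
p = 49*√7 (p = √7*49 = 49*√7 ≈ 129.64)
-p = -49*√7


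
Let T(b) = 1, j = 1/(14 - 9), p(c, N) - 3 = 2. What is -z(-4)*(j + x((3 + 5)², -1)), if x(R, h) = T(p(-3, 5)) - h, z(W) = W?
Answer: 44/5 ≈ 8.8000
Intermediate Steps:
p(c, N) = 5 (p(c, N) = 3 + 2 = 5)
j = ⅕ (j = 1/5 = ⅕ ≈ 0.20000)
x(R, h) = 1 - h
-z(-4)*(j + x((3 + 5)², -1)) = -(-4)*(⅕ + (1 - 1*(-1))) = -(-4)*(⅕ + (1 + 1)) = -(-4)*(⅕ + 2) = -(-4)*11/5 = -1*(-44/5) = 44/5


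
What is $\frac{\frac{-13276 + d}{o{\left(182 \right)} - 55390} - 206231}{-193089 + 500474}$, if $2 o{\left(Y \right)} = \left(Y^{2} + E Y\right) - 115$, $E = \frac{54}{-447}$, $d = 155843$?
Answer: $- \frac{183884459367}{274072859975} \approx -0.67093$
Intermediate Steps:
$E = - \frac{18}{149}$ ($E = 54 \left(- \frac{1}{447}\right) = - \frac{18}{149} \approx -0.12081$)
$o{\left(Y \right)} = - \frac{115}{2} + \frac{Y^{2}}{2} - \frac{9 Y}{149}$ ($o{\left(Y \right)} = \frac{\left(Y^{2} - \frac{18 Y}{149}\right) - 115}{2} = \frac{-115 + Y^{2} - \frac{18 Y}{149}}{2} = - \frac{115}{2} + \frac{Y^{2}}{2} - \frac{9 Y}{149}$)
$\frac{\frac{-13276 + d}{o{\left(182 \right)} - 55390} - 206231}{-193089 + 500474} = \frac{\frac{-13276 + 155843}{\left(- \frac{115}{2} + \frac{182^{2}}{2} - \frac{1638}{149}\right) - 55390} - 206231}{-193089 + 500474} = \frac{\frac{142567}{\left(- \frac{115}{2} + \frac{1}{2} \cdot 33124 - \frac{1638}{149}\right) - 55390} - 206231}{307385} = \left(\frac{142567}{\left(- \frac{115}{2} + 16562 - \frac{1638}{149}\right) - 55390} - 206231\right) \frac{1}{307385} = \left(\frac{142567}{\frac{4915065}{298} - 55390} - 206231\right) \frac{1}{307385} = \left(\frac{142567}{- \frac{11591155}{298}} - 206231\right) \frac{1}{307385} = \left(142567 \left(- \frac{298}{11591155}\right) - 206231\right) \frac{1}{307385} = \left(- \frac{42484966}{11591155} - 206231\right) \frac{1}{307385} = \left(- \frac{2390497971771}{11591155}\right) \frac{1}{307385} = - \frac{183884459367}{274072859975}$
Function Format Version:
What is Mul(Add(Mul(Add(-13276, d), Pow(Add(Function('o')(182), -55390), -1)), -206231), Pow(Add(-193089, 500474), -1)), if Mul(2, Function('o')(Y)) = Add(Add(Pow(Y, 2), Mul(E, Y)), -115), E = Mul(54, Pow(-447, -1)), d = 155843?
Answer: Rational(-183884459367, 274072859975) ≈ -0.67093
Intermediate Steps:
E = Rational(-18, 149) (E = Mul(54, Rational(-1, 447)) = Rational(-18, 149) ≈ -0.12081)
Function('o')(Y) = Add(Rational(-115, 2), Mul(Rational(1, 2), Pow(Y, 2)), Mul(Rational(-9, 149), Y)) (Function('o')(Y) = Mul(Rational(1, 2), Add(Add(Pow(Y, 2), Mul(Rational(-18, 149), Y)), -115)) = Mul(Rational(1, 2), Add(-115, Pow(Y, 2), Mul(Rational(-18, 149), Y))) = Add(Rational(-115, 2), Mul(Rational(1, 2), Pow(Y, 2)), Mul(Rational(-9, 149), Y)))
Mul(Add(Mul(Add(-13276, d), Pow(Add(Function('o')(182), -55390), -1)), -206231), Pow(Add(-193089, 500474), -1)) = Mul(Add(Mul(Add(-13276, 155843), Pow(Add(Add(Rational(-115, 2), Mul(Rational(1, 2), Pow(182, 2)), Mul(Rational(-9, 149), 182)), -55390), -1)), -206231), Pow(Add(-193089, 500474), -1)) = Mul(Add(Mul(142567, Pow(Add(Add(Rational(-115, 2), Mul(Rational(1, 2), 33124), Rational(-1638, 149)), -55390), -1)), -206231), Pow(307385, -1)) = Mul(Add(Mul(142567, Pow(Add(Add(Rational(-115, 2), 16562, Rational(-1638, 149)), -55390), -1)), -206231), Rational(1, 307385)) = Mul(Add(Mul(142567, Pow(Add(Rational(4915065, 298), -55390), -1)), -206231), Rational(1, 307385)) = Mul(Add(Mul(142567, Pow(Rational(-11591155, 298), -1)), -206231), Rational(1, 307385)) = Mul(Add(Mul(142567, Rational(-298, 11591155)), -206231), Rational(1, 307385)) = Mul(Add(Rational(-42484966, 11591155), -206231), Rational(1, 307385)) = Mul(Rational(-2390497971771, 11591155), Rational(1, 307385)) = Rational(-183884459367, 274072859975)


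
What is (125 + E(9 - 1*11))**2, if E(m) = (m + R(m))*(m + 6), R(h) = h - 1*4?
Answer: 8649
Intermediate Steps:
R(h) = -4 + h (R(h) = h - 4 = -4 + h)
E(m) = (-4 + 2*m)*(6 + m) (E(m) = (m + (-4 + m))*(m + 6) = (-4 + 2*m)*(6 + m))
(125 + E(9 - 1*11))**2 = (125 + (-24 + 2*(9 - 1*11)**2 + 8*(9 - 1*11)))**2 = (125 + (-24 + 2*(9 - 11)**2 + 8*(9 - 11)))**2 = (125 + (-24 + 2*(-2)**2 + 8*(-2)))**2 = (125 + (-24 + 2*4 - 16))**2 = (125 + (-24 + 8 - 16))**2 = (125 - 32)**2 = 93**2 = 8649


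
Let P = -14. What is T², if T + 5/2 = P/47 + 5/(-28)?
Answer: 15342889/1731856 ≈ 8.8592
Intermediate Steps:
T = -3917/1316 (T = -5/2 + (-14/47 + 5/(-28)) = -5/2 + (-14*1/47 + 5*(-1/28)) = -5/2 + (-14/47 - 5/28) = -5/2 - 627/1316 = -3917/1316 ≈ -2.9764)
T² = (-3917/1316)² = 15342889/1731856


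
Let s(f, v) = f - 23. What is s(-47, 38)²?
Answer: 4900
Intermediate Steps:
s(f, v) = -23 + f
s(-47, 38)² = (-23 - 47)² = (-70)² = 4900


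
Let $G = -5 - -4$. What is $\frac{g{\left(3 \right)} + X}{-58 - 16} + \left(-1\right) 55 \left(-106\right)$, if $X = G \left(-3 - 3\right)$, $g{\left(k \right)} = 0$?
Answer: $\frac{215707}{37} \approx 5829.9$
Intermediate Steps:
$G = -1$ ($G = -5 + 4 = -1$)
$X = 6$ ($X = - (-3 - 3) = \left(-1\right) \left(-6\right) = 6$)
$\frac{g{\left(3 \right)} + X}{-58 - 16} + \left(-1\right) 55 \left(-106\right) = \frac{0 + 6}{-58 - 16} + \left(-1\right) 55 \left(-106\right) = \frac{6}{-74} - -5830 = 6 \left(- \frac{1}{74}\right) + 5830 = - \frac{3}{37} + 5830 = \frac{215707}{37}$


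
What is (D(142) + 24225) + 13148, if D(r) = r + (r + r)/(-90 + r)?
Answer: 487766/13 ≈ 37520.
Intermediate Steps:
D(r) = r + 2*r/(-90 + r) (D(r) = r + (2*r)/(-90 + r) = r + 2*r/(-90 + r))
(D(142) + 24225) + 13148 = (142*(-88 + 142)/(-90 + 142) + 24225) + 13148 = (142*54/52 + 24225) + 13148 = (142*(1/52)*54 + 24225) + 13148 = (1917/13 + 24225) + 13148 = 316842/13 + 13148 = 487766/13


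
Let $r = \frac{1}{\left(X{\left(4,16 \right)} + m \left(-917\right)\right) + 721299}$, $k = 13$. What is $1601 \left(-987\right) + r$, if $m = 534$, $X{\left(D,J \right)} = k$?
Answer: $- \frac{366025035557}{231634} \approx -1.5802 \cdot 10^{6}$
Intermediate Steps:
$X{\left(D,J \right)} = 13$
$r = \frac{1}{231634}$ ($r = \frac{1}{\left(13 + 534 \left(-917\right)\right) + 721299} = \frac{1}{\left(13 - 489678\right) + 721299} = \frac{1}{-489665 + 721299} = \frac{1}{231634} \approx 4.3172 \cdot 10^{-6}$)
$1601 \left(-987\right) + r = 1601 \left(-987\right) + \frac{1}{231634} = -1580187 + \frac{1}{231634} = - \frac{366025035557}{231634}$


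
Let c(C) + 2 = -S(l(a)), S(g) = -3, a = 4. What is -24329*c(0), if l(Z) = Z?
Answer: -24329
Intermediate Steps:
c(C) = 1 (c(C) = -2 - 1*(-3) = -2 + 3 = 1)
-24329*c(0) = -24329*1 = -24329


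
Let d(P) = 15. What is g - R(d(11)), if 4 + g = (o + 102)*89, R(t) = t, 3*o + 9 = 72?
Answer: 10928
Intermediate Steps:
o = 21 (o = -3 + (⅓)*72 = -3 + 24 = 21)
g = 10943 (g = -4 + (21 + 102)*89 = -4 + 123*89 = -4 + 10947 = 10943)
g - R(d(11)) = 10943 - 1*15 = 10943 - 15 = 10928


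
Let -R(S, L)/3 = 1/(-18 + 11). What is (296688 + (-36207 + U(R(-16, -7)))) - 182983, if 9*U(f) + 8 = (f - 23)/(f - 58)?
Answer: 93694060/1209 ≈ 77497.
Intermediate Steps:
R(S, L) = 3/7 (R(S, L) = -3/(-18 + 11) = -3/(-7) = -3*(-⅐) = 3/7)
U(f) = -8/9 + (-23 + f)/(9*(-58 + f)) (U(f) = -8/9 + ((f - 23)/(f - 58))/9 = -8/9 + ((-23 + f)/(-58 + f))/9 = -8/9 + (-23 + f)/(9*(-58 + f)))
(296688 + (-36207 + U(R(-16, -7)))) - 182983 = (296688 + (-36207 + 7*(63 - 1*3/7)/(9*(-58 + 3/7)))) - 182983 = (296688 + (-36207 + 7*(63 - 3/7)/(9*(-403/7)))) - 182983 = (296688 + (-36207 + (7/9)*(-7/403)*(438/7))) - 182983 = (296688 + (-36207 - 1022/1209)) - 182983 = (296688 - 43775285/1209) - 182983 = 314920507/1209 - 182983 = 93694060/1209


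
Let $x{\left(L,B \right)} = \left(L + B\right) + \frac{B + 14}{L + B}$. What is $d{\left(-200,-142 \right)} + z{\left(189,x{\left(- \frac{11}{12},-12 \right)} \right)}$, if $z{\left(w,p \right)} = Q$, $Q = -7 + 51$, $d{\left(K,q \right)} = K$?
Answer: $-156$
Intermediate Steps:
$x{\left(L,B \right)} = B + L + \frac{14 + B}{B + L}$ ($x{\left(L,B \right)} = \left(B + L\right) + \frac{14 + B}{B + L} = B + L + \frac{14 + B}{B + L}$)
$Q = 44$
$z{\left(w,p \right)} = 44$
$d{\left(-200,-142 \right)} + z{\left(189,x{\left(- \frac{11}{12},-12 \right)} \right)} = -200 + 44 = -156$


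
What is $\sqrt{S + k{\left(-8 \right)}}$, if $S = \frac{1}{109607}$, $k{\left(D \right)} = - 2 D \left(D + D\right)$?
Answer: $\frac{i \sqrt{3075505669337}}{109607} \approx 16.0 i$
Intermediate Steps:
$k{\left(D \right)} = - 4 D^{2}$ ($k{\left(D \right)} = - 2 D 2 D = - 4 D^{2}$)
$S = \frac{1}{109607} \approx 9.1235 \cdot 10^{-6}$
$\sqrt{S + k{\left(-8 \right)}} = \sqrt{\frac{1}{109607} - 4 \left(-8\right)^{2}} = \sqrt{\frac{1}{109607} - 256} = \sqrt{- \frac{28059391}{109607}} = \frac{i \sqrt{3075505669337}}{109607}$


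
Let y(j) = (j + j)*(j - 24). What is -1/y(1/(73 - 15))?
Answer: 1682/1391 ≈ 1.2092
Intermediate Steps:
y(j) = 2*j*(-24 + j) (y(j) = (2*j)*(-24 + j) = 2*j*(-24 + j))
-1/y(1/(73 - 15)) = -1/(2*(-24 + 1/(73 - 15))/(73 - 15)) = -1/(2*(-24 + 1/58)/58) = -1/(2*(1/58)*(-24 + 1/58)) = -1/(2*(1/58)*(-1391/58)) = -1/(-1391/1682) = -1*(-1682/1391) = 1682/1391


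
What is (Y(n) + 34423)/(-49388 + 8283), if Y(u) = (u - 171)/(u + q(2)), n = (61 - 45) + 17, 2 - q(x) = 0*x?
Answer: -1204667/1438675 ≈ -0.83735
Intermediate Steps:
q(x) = 2 (q(x) = 2 - 0*x = 2 - 1*0 = 2 + 0 = 2)
n = 33 (n = 16 + 17 = 33)
Y(u) = (-171 + u)/(2 + u) (Y(u) = (u - 171)/(u + 2) = (-171 + u)/(2 + u))
(Y(n) + 34423)/(-49388 + 8283) = ((-171 + 33)/(2 + 33) + 34423)/(-49388 + 8283) = (-138/35 + 34423)/(-41105) = ((1/35)*(-138) + 34423)*(-1/41105) = (-138/35 + 34423)*(-1/41105) = (1204667/35)*(-1/41105) = -1204667/1438675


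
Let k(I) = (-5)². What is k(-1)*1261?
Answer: 31525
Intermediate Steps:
k(I) = 25
k(-1)*1261 = 25*1261 = 31525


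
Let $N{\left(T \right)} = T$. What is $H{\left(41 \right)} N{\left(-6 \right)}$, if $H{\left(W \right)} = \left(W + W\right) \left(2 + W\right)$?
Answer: $-21156$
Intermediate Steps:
$H{\left(W \right)} = 2 W \left(2 + W\right)$
$H{\left(41 \right)} N{\left(-6 \right)} = 2 \cdot 41 \left(2 + 41\right) \left(-6\right) = 2 \cdot 41 \cdot 43 \left(-6\right) = 3526 \left(-6\right) = -21156$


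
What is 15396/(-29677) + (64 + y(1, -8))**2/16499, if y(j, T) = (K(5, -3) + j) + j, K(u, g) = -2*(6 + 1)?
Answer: -173771996/489640823 ≈ -0.35490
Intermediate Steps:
K(u, g) = -14 (K(u, g) = -2*7 = -14)
y(j, T) = -14 + 2*j (y(j, T) = (-14 + j) + j = -14 + 2*j)
15396/(-29677) + (64 + y(1, -8))**2/16499 = 15396/(-29677) + (64 + (-14 + 2*1))**2/16499 = 15396*(-1/29677) + (64 + (-14 + 2))**2*(1/16499) = -15396/29677 + (64 - 12)**2*(1/16499) = -15396/29677 + 52**2*(1/16499) = -15396/29677 + 2704*(1/16499) = -15396/29677 + 2704/16499 = -173771996/489640823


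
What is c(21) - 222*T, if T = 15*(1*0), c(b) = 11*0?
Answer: 0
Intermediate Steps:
c(b) = 0
T = 0 (T = 15*0 = 0)
c(21) - 222*T = 0 - 222*0 = 0 + 0 = 0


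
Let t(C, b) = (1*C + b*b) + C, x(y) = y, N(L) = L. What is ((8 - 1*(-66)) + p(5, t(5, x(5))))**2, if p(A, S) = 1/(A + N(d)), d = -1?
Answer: 88209/16 ≈ 5513.1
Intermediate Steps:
t(C, b) = b**2 + 2*C (t(C, b) = (C + b**2) + C = b**2 + 2*C)
p(A, S) = 1/(-1 + A) (p(A, S) = 1/(A - 1) = 1/(-1 + A))
((8 - 1*(-66)) + p(5, t(5, x(5))))**2 = ((8 - 1*(-66)) + 1/(-1 + 5))**2 = ((8 + 66) + 1/4)**2 = (74 + 1/4)**2 = (297/4)**2 = 88209/16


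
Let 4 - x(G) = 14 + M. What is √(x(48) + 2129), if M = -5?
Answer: 6*√59 ≈ 46.087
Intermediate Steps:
x(G) = -5 (x(G) = 4 - (14 - 5) = 4 - 1*9 = 4 - 9 = -5)
√(x(48) + 2129) = √(-5 + 2129) = √2124 = 6*√59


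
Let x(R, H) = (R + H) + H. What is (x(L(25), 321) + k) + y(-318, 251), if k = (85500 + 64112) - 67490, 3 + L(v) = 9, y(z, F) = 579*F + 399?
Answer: 228498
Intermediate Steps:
y(z, F) = 399 + 579*F
L(v) = 6 (L(v) = -3 + 9 = 6)
x(R, H) = R + 2*H (x(R, H) = (H + R) + H = R + 2*H)
k = 82122 (k = 149612 - 67490 = 82122)
(x(L(25), 321) + k) + y(-318, 251) = ((6 + 2*321) + 82122) + (399 + 579*251) = ((6 + 642) + 82122) + (399 + 145329) = (648 + 82122) + 145728 = 82770 + 145728 = 228498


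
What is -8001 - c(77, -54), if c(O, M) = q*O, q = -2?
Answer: -7847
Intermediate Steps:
c(O, M) = -2*O
-8001 - c(77, -54) = -8001 - (-2)*77 = -8001 - 1*(-154) = -8001 + 154 = -7847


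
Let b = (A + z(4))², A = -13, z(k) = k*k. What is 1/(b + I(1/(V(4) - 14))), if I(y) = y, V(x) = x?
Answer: 10/89 ≈ 0.11236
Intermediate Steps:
z(k) = k²
b = 9 (b = (-13 + 4²)² = (-13 + 16)² = 3² = 9)
1/(b + I(1/(V(4) - 14))) = 1/(9 + 1/(4 - 14)) = 1/(9 + 1/(-10)) = 1/(9 - ⅒) = 1/(89/10) = 10/89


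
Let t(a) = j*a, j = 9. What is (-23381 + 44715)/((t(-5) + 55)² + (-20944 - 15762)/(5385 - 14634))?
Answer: 98659083/480803 ≈ 205.20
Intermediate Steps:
t(a) = 9*a
(-23381 + 44715)/((t(-5) + 55)² + (-20944 - 15762)/(5385 - 14634)) = (-23381 + 44715)/((9*(-5) + 55)² + (-20944 - 15762)/(5385 - 14634)) = 21334/((-45 + 55)² - 36706/(-9249)) = 21334/(10² - 36706*(-1/9249)) = 21334/(100 + 36706/9249) = 21334/(961606/9249) = 21334*(9249/961606) = 98659083/480803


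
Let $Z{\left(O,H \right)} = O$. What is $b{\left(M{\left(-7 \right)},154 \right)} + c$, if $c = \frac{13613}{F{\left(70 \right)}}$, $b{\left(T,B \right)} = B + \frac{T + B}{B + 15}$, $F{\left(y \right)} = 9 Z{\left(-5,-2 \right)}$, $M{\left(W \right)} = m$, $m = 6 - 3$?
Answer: $- \frac{1122362}{7605} \approx -147.58$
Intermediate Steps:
$m = 3$
$M{\left(W \right)} = 3$
$F{\left(y \right)} = -45$ ($F{\left(y \right)} = 9 \left(-5\right) = -45$)
$b{\left(T,B \right)} = B + \frac{B + T}{15 + B}$
$c = - \frac{13613}{45}$ ($c = \frac{13613}{-45} = 13613 \left(- \frac{1}{45}\right) = - \frac{13613}{45} \approx -302.51$)
$b{\left(M{\left(-7 \right)},154 \right)} + c = \frac{3 + 154^{2} + 16 \cdot 154}{15 + 154} - \frac{13613}{45} = \frac{3 + 23716 + 2464}{169} - \frac{13613}{45} = \frac{1}{169} \cdot 26183 - \frac{13613}{45} = \frac{26183}{169} - \frac{13613}{45} = - \frac{1122362}{7605}$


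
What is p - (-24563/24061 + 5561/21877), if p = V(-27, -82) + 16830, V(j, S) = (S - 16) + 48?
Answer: 8833101861190/526382497 ≈ 16781.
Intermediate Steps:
V(j, S) = 32 + S (V(j, S) = (-16 + S) + 48 = 32 + S)
p = 16780 (p = (32 - 82) + 16830 = -50 + 16830 = 16780)
p - (-24563/24061 + 5561/21877) = 16780 - (-24563/24061 + 5561/21877) = 16780 - 1*(-403561530/526382497) = 16780 + 403561530/526382497 = 8833101861190/526382497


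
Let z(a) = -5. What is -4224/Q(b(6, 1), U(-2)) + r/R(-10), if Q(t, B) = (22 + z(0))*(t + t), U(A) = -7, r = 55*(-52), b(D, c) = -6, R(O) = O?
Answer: 5214/17 ≈ 306.71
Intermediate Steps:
r = -2860
Q(t, B) = 34*t (Q(t, B) = (22 - 5)*(t + t) = 17*(2*t) = 34*t)
-4224/Q(b(6, 1), U(-2)) + r/R(-10) = -4224/(34*(-6)) - 2860/(-10) = -4224/(-204) - 2860*(-⅒) = -4224*(-1/204) + 286 = 352/17 + 286 = 5214/17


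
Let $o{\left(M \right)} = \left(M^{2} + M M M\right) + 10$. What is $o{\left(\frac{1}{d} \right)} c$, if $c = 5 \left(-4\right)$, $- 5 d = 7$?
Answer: $- \frac{69600}{343} \approx -202.92$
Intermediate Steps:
$d = - \frac{7}{5}$ ($d = \left(- \frac{1}{5}\right) 7 = - \frac{7}{5} \approx -1.4$)
$c = -20$
$o{\left(M \right)} = 10 + M^{2} + M^{3}$ ($o{\left(M \right)} = \left(M^{2} + M^{2} M\right) + 10 = \left(M^{2} + M^{3}\right) + 10 = 10 + M^{2} + M^{3}$)
$o{\left(\frac{1}{d} \right)} c = \left(10 + \left(\frac{1}{- \frac{7}{5}}\right)^{2} + \left(\frac{1}{- \frac{7}{5}}\right)^{3}\right) \left(-20\right) = \left(10 + \left(- \frac{5}{7}\right)^{2} + \left(- \frac{5}{7}\right)^{3}\right) \left(-20\right) = \left(10 + \frac{25}{49} - \frac{125}{343}\right) \left(-20\right) = \frac{3480}{343} \left(-20\right) = - \frac{69600}{343}$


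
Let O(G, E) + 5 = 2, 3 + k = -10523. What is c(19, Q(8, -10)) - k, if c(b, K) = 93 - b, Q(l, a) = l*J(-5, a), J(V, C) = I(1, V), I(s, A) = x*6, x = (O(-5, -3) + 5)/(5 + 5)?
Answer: 10600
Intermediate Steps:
k = -10526 (k = -3 - 10523 = -10526)
O(G, E) = -3 (O(G, E) = -5 + 2 = -3)
x = ⅕ (x = (-3 + 5)/(5 + 5) = 2/10 = 2*(⅒) = ⅕ ≈ 0.20000)
I(s, A) = 6/5 (I(s, A) = (⅕)*6 = 6/5)
J(V, C) = 6/5
Q(l, a) = 6*l/5 (Q(l, a) = l*(6/5) = 6*l/5)
c(19, Q(8, -10)) - k = (93 - 1*19) - 1*(-10526) = (93 - 19) + 10526 = 74 + 10526 = 10600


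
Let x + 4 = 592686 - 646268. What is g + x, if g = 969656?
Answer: 916070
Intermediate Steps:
x = -53586 (x = -4 + (592686 - 646268) = -4 - 53582 = -53586)
g + x = 969656 - 53586 = 916070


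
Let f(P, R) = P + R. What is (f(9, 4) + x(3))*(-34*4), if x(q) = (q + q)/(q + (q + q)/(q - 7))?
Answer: -2312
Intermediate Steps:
x(q) = 2*q/(q + 2*q/(-7 + q)) (x(q) = (2*q)/(q + (2*q)/(-7 + q)) = (2*q)/(q + 2*q/(-7 + q)) = 2*q/(q + 2*q/(-7 + q)))
(f(9, 4) + x(3))*(-34*4) = ((9 + 4) + 2*(-7 + 3)/(-5 + 3))*(-34*4) = (13 + 2*(-4)/(-2))*(-136) = (13 + 2*(-½)*(-4))*(-136) = (13 + 4)*(-136) = 17*(-136) = -2312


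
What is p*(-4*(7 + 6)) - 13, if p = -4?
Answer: 195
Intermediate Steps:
p*(-4*(7 + 6)) - 13 = -(-16)*(7 + 6) - 13 = -(-16)*13 - 13 = -4*(-52) - 13 = 208 - 13 = 195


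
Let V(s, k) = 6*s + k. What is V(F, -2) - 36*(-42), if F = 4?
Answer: 1534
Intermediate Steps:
V(s, k) = k + 6*s
V(F, -2) - 36*(-42) = (-2 + 6*4) - 36*(-42) = (-2 + 24) + 1512 = 22 + 1512 = 1534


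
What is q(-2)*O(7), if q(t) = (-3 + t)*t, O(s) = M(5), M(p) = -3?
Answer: -30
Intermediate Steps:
O(s) = -3
q(t) = t*(-3 + t)
q(-2)*O(7) = -2*(-3 - 2)*(-3) = -2*(-5)*(-3) = 10*(-3) = -30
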